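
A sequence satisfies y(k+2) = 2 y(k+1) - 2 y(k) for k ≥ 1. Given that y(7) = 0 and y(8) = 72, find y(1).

9

Rearranging, y(k-2) = (y(k) - 2 y(k-1)) / -2.
y(6) = (72 - 2*0) / -2 = 72/-2 = -36
y(5) = (0 - 2*(-36)) / -2 = 72/-2 = -36
y(4) = (-36 - 2*(-36)) / -2 = 36/-2 = -18
y(3) = (-36 - 2*(-18)) / -2 = 0/-2 = 0
y(2) = (-18 - 2*0) / -2 = -18/-2 = 9
y(1) = (0 - 2*9) / -2 = -18/-2 = 9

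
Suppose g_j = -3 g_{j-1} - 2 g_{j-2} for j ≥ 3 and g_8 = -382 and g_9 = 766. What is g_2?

-4

Rearranging, g_{j-2} = (g_j + 3 g_{j-1}) / -2.
g_7 = (766 + 3(-382)) / -2 = -380/-2 = 190
g_6 = (-382 + 3(190)) / -2 = 188/-2 = -94
g_5 = (190 + 3(-94)) / -2 = -92/-2 = 46
g_4 = (-94 + 3(46)) / -2 = 44/-2 = -22
g_3 = (46 + 3(-22)) / -2 = -20/-2 = 10
g_2 = (-22 + 3(10)) / -2 = 8/-2 = -4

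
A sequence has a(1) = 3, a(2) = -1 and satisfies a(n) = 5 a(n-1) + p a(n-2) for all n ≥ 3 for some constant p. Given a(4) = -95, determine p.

a(3) = -5 + 3p
a(4) = -25 + 14p
So -25 + 14p = -95, giving p = -5.

-5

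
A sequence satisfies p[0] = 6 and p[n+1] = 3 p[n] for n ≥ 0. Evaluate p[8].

39366

p[1] = 3(6) = 18
p[2] = 3(18) = 54
p[3] = 3(54) = 162
p[4] = 3(162) = 486
p[5] = 3(486) = 1458
p[6] = 3(1458) = 4374
p[7] = 3(4374) = 13122
p[8] = 3(13122) = 39366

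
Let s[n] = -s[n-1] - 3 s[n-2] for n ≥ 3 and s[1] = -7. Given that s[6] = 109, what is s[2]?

Let s[2] = z.
s[3] = 21 - z
s[4] = -21 - 2z
s[5] = -42 + 5z
s[6] = 105 + z
So 105 + z = 109, giving z = 4.

4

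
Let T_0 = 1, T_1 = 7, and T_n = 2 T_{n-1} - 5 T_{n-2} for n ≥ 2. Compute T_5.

T_2 = 2*7 - 5*1 = 9
T_3 = 2*9 - 5*7 = -17
T_4 = 2*(-17) - 5*9 = -79
T_5 = 2*(-79) - 5*(-17) = -73

-73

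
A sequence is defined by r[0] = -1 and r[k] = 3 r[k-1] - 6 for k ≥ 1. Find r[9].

-78729

r[1] = 3*(-1) - 6 = -9
r[2] = 3*(-9) - 6 = -33
r[3] = 3*(-33) - 6 = -105
r[4] = 3*(-105) - 6 = -321
r[5] = 3*(-321) - 6 = -969
r[6] = 3*(-969) - 6 = -2913
r[7] = 3*(-2913) - 6 = -8745
r[8] = 3*(-8745) - 6 = -26241
r[9] = 3*(-26241) - 6 = -78729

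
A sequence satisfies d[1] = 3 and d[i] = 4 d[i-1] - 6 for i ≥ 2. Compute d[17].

4294967298

The fixed point is -6/(1 - 4) = 2, so d[i] - 2 = 4(d[i-1] - 2).
Hence d[i] = 1·4^{i-1} + 2.
d[17] = 1·4^{16} + 2 = 1·4294967296 + 2 = 4294967298.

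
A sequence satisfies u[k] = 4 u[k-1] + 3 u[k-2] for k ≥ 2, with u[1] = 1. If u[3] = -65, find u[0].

-7

Let u[0] = z.
u[2] = 4 + 3z
u[3] = 19 + 12z
So 19 + 12z = -65, giving z = -7.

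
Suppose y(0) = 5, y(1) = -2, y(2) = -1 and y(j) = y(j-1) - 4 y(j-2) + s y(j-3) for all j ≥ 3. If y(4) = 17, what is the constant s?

2

y(3) = 7 + 5s
y(4) = 11 + 3s
So 11 + 3s = 17, giving s = 2.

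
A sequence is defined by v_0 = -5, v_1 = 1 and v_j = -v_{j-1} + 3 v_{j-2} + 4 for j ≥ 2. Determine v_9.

3187

v_2 = -1 + 3(-5) + 4 = -12
v_3 = -(-12) + 3(1) + 4 = 19
v_4 = -19 + 3(-12) + 4 = -51
v_5 = -(-51) + 3(19) + 4 = 112
v_6 = -112 + 3(-51) + 4 = -261
v_7 = -(-261) + 3(112) + 4 = 601
v_8 = -601 + 3(-261) + 4 = -1380
v_9 = -(-1380) + 3(601) + 4 = 3187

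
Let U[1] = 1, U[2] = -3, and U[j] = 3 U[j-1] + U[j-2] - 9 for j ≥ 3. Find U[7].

U[3] = 3·(-3) + 1 - 9 = -17
U[4] = 3·(-17) + (-3) - 9 = -63
U[5] = 3·(-63) + (-17) - 9 = -215
U[6] = 3·(-215) + (-63) - 9 = -717
U[7] = 3·(-717) + (-215) - 9 = -2375

-2375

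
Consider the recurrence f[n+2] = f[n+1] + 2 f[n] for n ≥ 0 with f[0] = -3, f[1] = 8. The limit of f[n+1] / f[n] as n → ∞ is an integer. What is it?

2

The characteristic equation is r^2 - r - 2 = 0, which factors as (r - 2)(r + 1) = 0.
So the roots are 2 and -1. Since |2| > |-1| and the coefficient of 2^n is non-zero, the ratio tends to 2.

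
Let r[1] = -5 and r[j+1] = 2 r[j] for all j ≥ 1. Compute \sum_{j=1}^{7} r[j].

r[2] = 2*(-5) = -10
r[3] = 2*(-10) = -20
r[4] = 2*(-20) = -40
r[5] = 2*(-40) = -80
r[6] = 2*(-80) = -160
r[7] = 2*(-160) = -320
Sum = (-5) + (-10) + (-20) + (-40) + (-80) + (-160) + (-320) = -635

-635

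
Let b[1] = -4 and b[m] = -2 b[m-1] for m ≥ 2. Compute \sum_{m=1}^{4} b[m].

b[2] = -2*(-4) = 8
b[3] = -2*8 = -16
b[4] = -2*(-16) = 32
Sum = (-4) + 8 + (-16) + 32 = 20

20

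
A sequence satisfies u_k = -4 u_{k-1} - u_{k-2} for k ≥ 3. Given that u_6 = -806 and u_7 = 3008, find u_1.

8

Rearranging, u_{k-2} = -(u_k + 4 u_{k-1}).
u_5 = -(3008 + 4(-806)) = 216
u_4 = -(-806 + 4(216)) = -58
u_3 = -(216 + 4(-58)) = 16
u_2 = -(-58 + 4(16)) = -6
u_1 = -(16 + 4(-6)) = 8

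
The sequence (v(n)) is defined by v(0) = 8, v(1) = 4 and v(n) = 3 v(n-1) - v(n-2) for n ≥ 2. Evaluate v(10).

6388

v(2) = 3*4 - 8 = 4
v(3) = 3*4 - 4 = 8
v(4) = 3*8 - 4 = 20
v(5) = 3*20 - 8 = 52
v(6) = 3*52 - 20 = 136
v(7) = 3*136 - 52 = 356
v(8) = 3*356 - 136 = 932
v(9) = 3*932 - 356 = 2440
v(10) = 3*2440 - 932 = 6388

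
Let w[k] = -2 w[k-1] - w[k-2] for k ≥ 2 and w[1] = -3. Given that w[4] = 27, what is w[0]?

-5

Let w[0] = v.
w[2] = 6 - v
w[3] = -9 + 2v
w[4] = 12 - 3v
So 12 - 3v = 27, giving v = -5.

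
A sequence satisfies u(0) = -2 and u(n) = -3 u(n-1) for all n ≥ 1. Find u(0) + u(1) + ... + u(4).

-122

u(1) = -3(-2) = 6
u(2) = -3(6) = -18
u(3) = -3(-18) = 54
u(4) = -3(54) = -162
Sum = (-2) + 6 + (-18) + 54 + (-162) = -122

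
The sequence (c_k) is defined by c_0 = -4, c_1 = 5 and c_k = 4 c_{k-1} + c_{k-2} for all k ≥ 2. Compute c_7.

22197

c_2 = 4(5) + (-4) = 16
c_3 = 4(16) + 5 = 69
c_4 = 4(69) + 16 = 292
c_5 = 4(292) + 69 = 1237
c_6 = 4(1237) + 292 = 5240
c_7 = 4(5240) + 1237 = 22197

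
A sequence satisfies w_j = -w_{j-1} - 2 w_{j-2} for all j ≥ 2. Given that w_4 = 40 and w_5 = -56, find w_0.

Rearranging, w_{j-2} = (w_j + w_{j-1}) / -2.
w_3 = (-56 + 40) / -2 = -16/-2 = 8
w_2 = (40 + 8) / -2 = 48/-2 = -24
w_1 = (8 + (-24)) / -2 = -16/-2 = 8
w_0 = (-24 + 8) / -2 = -16/-2 = 8

8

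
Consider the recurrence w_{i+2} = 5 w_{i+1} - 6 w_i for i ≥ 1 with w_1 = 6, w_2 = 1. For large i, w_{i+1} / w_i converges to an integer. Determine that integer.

3

The characteristic equation is r^2 - 5r + 6 = 0, which factors as (r - 3)(r - 2) = 0.
So the roots are 3 and 2. Since |3| > |2| and the coefficient of 3^i is non-zero, the ratio tends to 3.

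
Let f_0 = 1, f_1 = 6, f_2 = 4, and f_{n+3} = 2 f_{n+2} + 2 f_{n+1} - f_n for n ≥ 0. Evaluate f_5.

f_3 = 2(4) + 2(6) - 1 = 19
f_4 = 2(19) + 2(4) - 6 = 40
f_5 = 2(40) + 2(19) - 4 = 114

114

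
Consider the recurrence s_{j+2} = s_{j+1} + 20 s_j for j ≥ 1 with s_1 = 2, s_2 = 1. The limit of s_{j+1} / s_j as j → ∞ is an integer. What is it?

The characteristic equation is r^2 - r - 20 = 0, which factors as (r - 5)(r + 4) = 0.
So the roots are 5 and -4. Since |5| > |-4| and the coefficient of 5^j is non-zero, the ratio tends to 5.

5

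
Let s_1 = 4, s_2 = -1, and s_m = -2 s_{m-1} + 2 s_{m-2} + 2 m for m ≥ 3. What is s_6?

-228

s_3 = -2*(-1) + 2*4 + 6 = 16
s_4 = -2*16 + 2*(-1) + 8 = -26
s_5 = -2*(-26) + 2*16 + 10 = 94
s_6 = -2*94 + 2*(-26) + 12 = -228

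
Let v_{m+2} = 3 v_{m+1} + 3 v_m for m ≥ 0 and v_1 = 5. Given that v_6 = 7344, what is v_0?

8

Let v_0 = z.
v_2 = 15 + 3z
v_3 = 60 + 9z
v_4 = 225 + 36z
v_5 = 855 + 135z
v_6 = 3240 + 513z
So 3240 + 513z = 7344, giving z = 8.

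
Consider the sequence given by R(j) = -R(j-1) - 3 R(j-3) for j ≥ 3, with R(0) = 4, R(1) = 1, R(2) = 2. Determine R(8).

R(3) = -2 - 3·4 = -14
R(4) = -(-14) - 3·1 = 11
R(5) = -11 - 3·2 = -17
R(6) = -(-17) - 3·(-14) = 59
R(7) = -59 - 3·11 = -92
R(8) = -(-92) - 3·(-17) = 143

143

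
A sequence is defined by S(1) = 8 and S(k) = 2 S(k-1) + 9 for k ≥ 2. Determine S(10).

8695

S(2) = 2(8) + 9 = 25
S(3) = 2(25) + 9 = 59
S(4) = 2(59) + 9 = 127
S(5) = 2(127) + 9 = 263
S(6) = 2(263) + 9 = 535
S(7) = 2(535) + 9 = 1079
S(8) = 2(1079) + 9 = 2167
S(9) = 2(2167) + 9 = 4343
S(10) = 2(4343) + 9 = 8695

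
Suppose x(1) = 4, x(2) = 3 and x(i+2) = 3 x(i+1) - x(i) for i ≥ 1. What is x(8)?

x(3) = 3*3 - 4 = 5
x(4) = 3*5 - 3 = 12
x(5) = 3*12 - 5 = 31
x(6) = 3*31 - 12 = 81
x(7) = 3*81 - 31 = 212
x(8) = 3*212 - 81 = 555

555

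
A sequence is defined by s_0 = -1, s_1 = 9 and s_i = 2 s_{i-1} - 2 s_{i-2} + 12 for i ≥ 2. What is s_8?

-196

s_2 = 2*9 - 2*(-1) + 12 = 32
s_3 = 2*32 - 2*9 + 12 = 58
s_4 = 2*58 - 2*32 + 12 = 64
s_5 = 2*64 - 2*58 + 12 = 24
s_6 = 2*24 - 2*64 + 12 = -68
s_7 = 2*(-68) - 2*24 + 12 = -172
s_8 = 2*(-172) - 2*(-68) + 12 = -196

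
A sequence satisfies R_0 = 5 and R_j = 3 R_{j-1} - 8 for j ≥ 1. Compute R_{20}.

3486784405

The fixed point is -8/(1 - 3) = 4, so R_j - 4 = 3(R_{j-1} - 4).
Hence R_j = 1·3^j + 4.
R_{20} = 1·3^{20} + 4 = 1·3486784401 + 4 = 3486784405.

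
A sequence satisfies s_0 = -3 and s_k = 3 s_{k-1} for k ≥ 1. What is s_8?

s_1 = 3(-3) = -9
s_2 = 3(-9) = -27
s_3 = 3(-27) = -81
s_4 = 3(-81) = -243
s_5 = 3(-243) = -729
s_6 = 3(-729) = -2187
s_7 = 3(-2187) = -6561
s_8 = 3(-6561) = -19683

-19683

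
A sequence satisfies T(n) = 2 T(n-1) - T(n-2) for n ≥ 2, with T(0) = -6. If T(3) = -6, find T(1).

-6

Let T(1) = y.
T(2) = 6 + 2y
T(3) = 12 + 3y
So 12 + 3y = -6, giving y = -6.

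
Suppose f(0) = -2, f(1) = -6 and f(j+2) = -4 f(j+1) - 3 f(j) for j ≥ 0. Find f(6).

2910

f(2) = -4·(-6) - 3·(-2) = 30
f(3) = -4·30 - 3·(-6) = -102
f(4) = -4·(-102) - 3·30 = 318
f(5) = -4·318 - 3·(-102) = -966
f(6) = -4·(-966) - 3·318 = 2910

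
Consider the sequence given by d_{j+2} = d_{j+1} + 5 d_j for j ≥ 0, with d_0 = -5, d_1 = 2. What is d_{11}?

-119533

d_2 = 2 + 5(-5) = -23
d_3 = (-23) + 5(2) = -13
d_4 = (-13) + 5(-23) = -128
d_5 = (-128) + 5(-13) = -193
d_6 = (-193) + 5(-128) = -833
d_7 = (-833) + 5(-193) = -1798
d_8 = (-1798) + 5(-833) = -5963
d_9 = (-5963) + 5(-1798) = -14953
d_{10} = (-14953) + 5(-5963) = -44768
d_{11} = (-44768) + 5(-14953) = -119533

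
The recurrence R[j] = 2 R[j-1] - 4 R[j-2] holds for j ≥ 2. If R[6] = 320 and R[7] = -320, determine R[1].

-5

Rearranging, R[j-2] = (R[j] - 2 R[j-1]) / -4.
R[5] = (-320 - 2(320)) / -4 = -960/-4 = 240
R[4] = (320 - 2(240)) / -4 = -160/-4 = 40
R[3] = (240 - 2(40)) / -4 = 160/-4 = -40
R[2] = (40 - 2(-40)) / -4 = 120/-4 = -30
R[1] = (-40 - 2(-30)) / -4 = 20/-4 = -5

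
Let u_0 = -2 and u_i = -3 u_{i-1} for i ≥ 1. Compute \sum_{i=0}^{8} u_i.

-9842

u_1 = -3·(-2) = 6
u_2 = -3·6 = -18
u_3 = -3·(-18) = 54
u_4 = -3·54 = -162
u_5 = -3·(-162) = 486
u_6 = -3·486 = -1458
u_7 = -3·(-1458) = 4374
u_8 = -3·4374 = -13122
Sum = (-2) + 6 + (-18) + 54 + (-162) + 486 + (-1458) + 4374 + (-13122) = -9842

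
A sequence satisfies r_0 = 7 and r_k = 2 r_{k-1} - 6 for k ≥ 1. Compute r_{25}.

The fixed point is -6/(1 - 2) = 6, so r_k - 6 = 2(r_{k-1} - 6).
Hence r_k = 1·2^k + 6.
r_{25} = 1·2^{25} + 6 = 1·33554432 + 6 = 33554438.

33554438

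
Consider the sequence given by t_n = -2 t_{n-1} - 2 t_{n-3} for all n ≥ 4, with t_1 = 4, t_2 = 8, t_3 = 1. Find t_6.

-10

t_4 = -2·1 - 2·4 = -10
t_5 = -2·(-10) - 2·8 = 4
t_6 = -2·4 - 2·1 = -10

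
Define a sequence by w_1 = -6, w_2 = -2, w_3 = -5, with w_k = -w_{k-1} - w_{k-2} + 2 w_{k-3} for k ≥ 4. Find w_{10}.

7

w_4 = -(-5) - (-2) + 2(-6) = -5
w_5 = -(-5) - (-5) + 2(-2) = 6
w_6 = -6 - (-5) + 2(-5) = -11
w_7 = -(-11) - 6 + 2(-5) = -5
w_8 = -(-5) - (-11) + 2(6) = 28
w_9 = -28 - (-5) + 2(-11) = -45
w_{10} = -(-45) - 28 + 2(-5) = 7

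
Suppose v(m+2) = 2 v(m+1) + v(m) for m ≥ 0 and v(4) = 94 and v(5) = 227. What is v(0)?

2

Rearranging, v(m-2) = v(m) - 2 v(m-1).
v(3) = 227 - 2(94) = 39
v(2) = 94 - 2(39) = 16
v(1) = 39 - 2(16) = 7
v(0) = 16 - 2(7) = 2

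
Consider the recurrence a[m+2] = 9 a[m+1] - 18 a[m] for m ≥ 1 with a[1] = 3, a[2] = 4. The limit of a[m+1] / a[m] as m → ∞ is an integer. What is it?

6

The characteristic equation is r^2 - 9r + 18 = 0, which factors as (r - 6)(r - 3) = 0.
So the roots are 6 and 3. Since |6| > |3| and the coefficient of 6^m is non-zero, the ratio tends to 6.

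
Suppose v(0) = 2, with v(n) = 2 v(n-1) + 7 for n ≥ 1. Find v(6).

569

v(1) = 2·2 + 7 = 11
v(2) = 2·11 + 7 = 29
v(3) = 2·29 + 7 = 65
v(4) = 2·65 + 7 = 137
v(5) = 2·137 + 7 = 281
v(6) = 2·281 + 7 = 569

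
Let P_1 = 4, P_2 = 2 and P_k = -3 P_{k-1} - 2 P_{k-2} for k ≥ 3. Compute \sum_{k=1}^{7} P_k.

-248

P_3 = -3(2) - 2(4) = -14
P_4 = -3(-14) - 2(2) = 38
P_5 = -3(38) - 2(-14) = -86
P_6 = -3(-86) - 2(38) = 182
P_7 = -3(182) - 2(-86) = -374
Sum = 4 + 2 + (-14) + 38 + (-86) + 182 + (-374) = -248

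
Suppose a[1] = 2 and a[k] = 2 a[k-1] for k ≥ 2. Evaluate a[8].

256

a[2] = 2·2 = 4
a[3] = 2·4 = 8
a[4] = 2·8 = 16
a[5] = 2·16 = 32
a[6] = 2·32 = 64
a[7] = 2·64 = 128
a[8] = 2·128 = 256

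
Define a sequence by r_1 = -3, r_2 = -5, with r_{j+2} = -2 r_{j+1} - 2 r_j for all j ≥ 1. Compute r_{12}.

r_3 = -2(-5) - 2(-3) = 16
r_4 = -2(16) - 2(-5) = -22
r_5 = -2(-22) - 2(16) = 12
r_6 = -2(12) - 2(-22) = 20
r_7 = -2(20) - 2(12) = -64
r_8 = -2(-64) - 2(20) = 88
r_9 = -2(88) - 2(-64) = -48
r_{10} = -2(-48) - 2(88) = -80
r_{11} = -2(-80) - 2(-48) = 256
r_{12} = -2(256) - 2(-80) = -352

-352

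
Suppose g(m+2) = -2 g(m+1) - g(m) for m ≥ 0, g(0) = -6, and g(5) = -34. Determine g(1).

Let g(1) = x.
g(2) = 6 - 2x
g(3) = -12 + 3x
g(4) = 18 - 4x
g(5) = -24 + 5x
So -24 + 5x = -34, giving x = -2.

-2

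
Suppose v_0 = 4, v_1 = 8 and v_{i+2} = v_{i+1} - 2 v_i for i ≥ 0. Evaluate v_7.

v_2 = 8 - 2*4 = 0
v_3 = 0 - 2*8 = -16
v_4 = (-16) - 2*0 = -16
v_5 = (-16) - 2*(-16) = 16
v_6 = 16 - 2*(-16) = 48
v_7 = 48 - 2*16 = 16

16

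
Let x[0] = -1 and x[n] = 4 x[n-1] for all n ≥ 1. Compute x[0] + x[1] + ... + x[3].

x[1] = 4(-1) = -4
x[2] = 4(-4) = -16
x[3] = 4(-16) = -64
Sum = (-1) + (-4) + (-16) + (-64) = -85

-85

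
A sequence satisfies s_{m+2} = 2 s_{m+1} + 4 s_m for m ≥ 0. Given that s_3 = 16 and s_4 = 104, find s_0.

7

Rearranging, s_{m-2} = (s_m - 2 s_{m-1}) / 4.
s_2 = (104 - 2·16) / 4 = 72/4 = 18
s_1 = (16 - 2·18) / 4 = -20/4 = -5
s_0 = (18 - 2·(-5)) / 4 = 28/4 = 7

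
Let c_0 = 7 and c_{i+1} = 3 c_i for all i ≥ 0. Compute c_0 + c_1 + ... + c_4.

c_1 = 3·7 = 21
c_2 = 3·21 = 63
c_3 = 3·63 = 189
c_4 = 3·189 = 567
Sum = 7 + 21 + 63 + 189 + 567 = 847

847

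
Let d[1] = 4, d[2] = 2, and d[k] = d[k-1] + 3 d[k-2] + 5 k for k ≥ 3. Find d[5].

d[3] = 2 + 3*4 + 15 = 29
d[4] = 29 + 3*2 + 20 = 55
d[5] = 55 + 3*29 + 25 = 167

167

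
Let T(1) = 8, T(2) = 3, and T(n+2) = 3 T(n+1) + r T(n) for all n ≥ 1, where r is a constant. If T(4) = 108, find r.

3

T(3) = 9 + 8r
T(4) = 27 + 27r
So 27 + 27r = 108, giving r = 3.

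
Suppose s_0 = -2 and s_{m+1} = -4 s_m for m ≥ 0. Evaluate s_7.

32768

s_1 = -4*(-2) = 8
s_2 = -4*8 = -32
s_3 = -4*(-32) = 128
s_4 = -4*128 = -512
s_5 = -4*(-512) = 2048
s_6 = -4*2048 = -8192
s_7 = -4*(-8192) = 32768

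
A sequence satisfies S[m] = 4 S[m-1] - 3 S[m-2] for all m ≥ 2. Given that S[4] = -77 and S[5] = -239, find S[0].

Rearranging, S[m-2] = (S[m] - 4 S[m-1]) / -3.
S[3] = (-239 - 4*(-77)) / -3 = 69/-3 = -23
S[2] = (-77 - 4*(-23)) / -3 = 15/-3 = -5
S[1] = (-23 - 4*(-5)) / -3 = -3/-3 = 1
S[0] = (-5 - 4*1) / -3 = -9/-3 = 3

3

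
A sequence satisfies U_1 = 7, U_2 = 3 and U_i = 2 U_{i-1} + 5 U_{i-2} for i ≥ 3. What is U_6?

1283

U_3 = 2(3) + 5(7) = 41
U_4 = 2(41) + 5(3) = 97
U_5 = 2(97) + 5(41) = 399
U_6 = 2(399) + 5(97) = 1283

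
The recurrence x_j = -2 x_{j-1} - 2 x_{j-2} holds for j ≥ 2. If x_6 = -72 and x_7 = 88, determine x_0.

-2

Rearranging, x_{j-2} = (x_j + 2 x_{j-1}) / -2.
x_5 = (88 + 2·(-72)) / -2 = -56/-2 = 28
x_4 = (-72 + 2·28) / -2 = -16/-2 = 8
x_3 = (28 + 2·8) / -2 = 44/-2 = -22
x_2 = (8 + 2·(-22)) / -2 = -36/-2 = 18
x_1 = (-22 + 2·18) / -2 = 14/-2 = -7
x_0 = (18 + 2·(-7)) / -2 = 4/-2 = -2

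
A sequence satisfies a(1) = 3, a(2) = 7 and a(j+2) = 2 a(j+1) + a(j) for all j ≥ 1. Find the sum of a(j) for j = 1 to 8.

2376

a(3) = 2(7) + 3 = 17
a(4) = 2(17) + 7 = 41
a(5) = 2(41) + 17 = 99
a(6) = 2(99) + 41 = 239
a(7) = 2(239) + 99 = 577
a(8) = 2(577) + 239 = 1393
Sum = 3 + 7 + 17 + 41 + 99 + 239 + 577 + 1393 = 2376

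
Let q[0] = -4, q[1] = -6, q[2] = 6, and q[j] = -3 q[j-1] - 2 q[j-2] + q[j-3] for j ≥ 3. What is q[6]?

q[3] = -3*6 - 2*(-6) + (-4) = -10
q[4] = -3*(-10) - 2*6 + (-6) = 12
q[5] = -3*12 - 2*(-10) + 6 = -10
q[6] = -3*(-10) - 2*12 + (-10) = -4

-4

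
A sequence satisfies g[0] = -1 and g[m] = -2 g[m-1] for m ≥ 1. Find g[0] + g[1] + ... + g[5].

21

g[1] = -2*(-1) = 2
g[2] = -2*2 = -4
g[3] = -2*(-4) = 8
g[4] = -2*8 = -16
g[5] = -2*(-16) = 32
Sum = (-1) + 2 + (-4) + 8 + (-16) + 32 = 21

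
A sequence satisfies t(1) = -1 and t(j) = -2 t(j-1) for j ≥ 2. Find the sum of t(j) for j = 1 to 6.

t(2) = -2(-1) = 2
t(3) = -2(2) = -4
t(4) = -2(-4) = 8
t(5) = -2(8) = -16
t(6) = -2(-16) = 32
Sum = (-1) + 2 + (-4) + 8 + (-16) + 32 = 21

21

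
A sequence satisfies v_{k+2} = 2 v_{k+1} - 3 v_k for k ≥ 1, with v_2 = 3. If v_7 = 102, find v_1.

4

Let v_1 = y.
v_3 = 6 - 3y
v_4 = 3 - 6y
v_5 = -12 - 3y
v_6 = -33 + 12y
v_7 = -30 + 33y
So -30 + 33y = 102, giving y = 4.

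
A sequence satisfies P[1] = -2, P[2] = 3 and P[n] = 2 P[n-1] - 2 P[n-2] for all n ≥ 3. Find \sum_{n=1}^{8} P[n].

-75

P[3] = 2(3) - 2(-2) = 10
P[4] = 2(10) - 2(3) = 14
P[5] = 2(14) - 2(10) = 8
P[6] = 2(8) - 2(14) = -12
P[7] = 2(-12) - 2(8) = -40
P[8] = 2(-40) - 2(-12) = -56
Sum = (-2) + 3 + 10 + 14 + 8 + (-12) + (-40) + (-56) = -75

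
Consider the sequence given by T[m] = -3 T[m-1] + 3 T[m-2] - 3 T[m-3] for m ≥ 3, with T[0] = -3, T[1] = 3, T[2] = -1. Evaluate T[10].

T[3] = -3*(-1) + 3*3 - 3*(-3) = 21
T[4] = -3*21 + 3*(-1) - 3*3 = -75
T[5] = -3*(-75) + 3*21 - 3*(-1) = 291
T[6] = -3*291 + 3*(-75) - 3*21 = -1161
T[7] = -3*(-1161) + 3*291 - 3*(-75) = 4581
T[8] = -3*4581 + 3*(-1161) - 3*291 = -18099
T[9] = -3*(-18099) + 3*4581 - 3*(-1161) = 71523
T[10] = -3*71523 + 3*(-18099) - 3*4581 = -282609

-282609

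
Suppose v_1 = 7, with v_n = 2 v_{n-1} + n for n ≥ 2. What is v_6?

312

v_2 = 2*7 + 2 = 16
v_3 = 2*16 + 3 = 35
v_4 = 2*35 + 4 = 74
v_5 = 2*74 + 5 = 153
v_6 = 2*153 + 6 = 312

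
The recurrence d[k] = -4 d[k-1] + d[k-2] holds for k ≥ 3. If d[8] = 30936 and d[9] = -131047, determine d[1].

Rearranging, d[k-2] = d[k] + 4 d[k-1].
d[7] = -131047 + 4(30936) = -7303
d[6] = 30936 + 4(-7303) = 1724
d[5] = -7303 + 4(1724) = -407
d[4] = 1724 + 4(-407) = 96
d[3] = -407 + 4(96) = -23
d[2] = 96 + 4(-23) = 4
d[1] = -23 + 4(4) = -7

-7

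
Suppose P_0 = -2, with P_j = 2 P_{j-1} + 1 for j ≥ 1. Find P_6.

-65

P_1 = 2·(-2) + 1 = -3
P_2 = 2·(-3) + 1 = -5
P_3 = 2·(-5) + 1 = -9
P_4 = 2·(-9) + 1 = -17
P_5 = 2·(-17) + 1 = -33
P_6 = 2·(-33) + 1 = -65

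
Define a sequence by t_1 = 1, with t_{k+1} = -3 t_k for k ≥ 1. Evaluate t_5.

t_2 = -3*1 = -3
t_3 = -3*(-3) = 9
t_4 = -3*9 = -27
t_5 = -3*(-27) = 81

81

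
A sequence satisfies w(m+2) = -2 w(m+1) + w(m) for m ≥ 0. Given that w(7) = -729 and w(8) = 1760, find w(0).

Rearranging, w(m-2) = w(m) + 2 w(m-1).
w(6) = 1760 + 2·(-729) = 302
w(5) = -729 + 2·302 = -125
w(4) = 302 + 2·(-125) = 52
w(3) = -125 + 2·52 = -21
w(2) = 52 + 2·(-21) = 10
w(1) = -21 + 2·10 = -1
w(0) = 10 + 2·(-1) = 8

8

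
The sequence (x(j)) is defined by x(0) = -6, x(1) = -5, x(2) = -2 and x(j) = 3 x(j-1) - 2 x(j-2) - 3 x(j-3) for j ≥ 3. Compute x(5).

217

x(3) = 3·(-2) - 2·(-5) - 3·(-6) = 22
x(4) = 3·22 - 2·(-2) - 3·(-5) = 85
x(5) = 3·85 - 2·22 - 3·(-2) = 217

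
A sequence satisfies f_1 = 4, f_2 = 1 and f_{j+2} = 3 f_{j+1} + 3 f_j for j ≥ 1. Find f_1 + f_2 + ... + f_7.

f_3 = 3·1 + 3·4 = 15
f_4 = 3·15 + 3·1 = 48
f_5 = 3·48 + 3·15 = 189
f_6 = 3·189 + 3·48 = 711
f_7 = 3·711 + 3·189 = 2700
Sum = 4 + 1 + 15 + 48 + 189 + 711 + 2700 = 3668

3668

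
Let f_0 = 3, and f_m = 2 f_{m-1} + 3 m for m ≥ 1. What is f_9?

f_1 = 2*3 + 3 = 9
f_2 = 2*9 + 6 = 24
f_3 = 2*24 + 9 = 57
f_4 = 2*57 + 12 = 126
f_5 = 2*126 + 15 = 267
f_6 = 2*267 + 18 = 552
f_7 = 2*552 + 21 = 1125
f_8 = 2*1125 + 24 = 2274
f_9 = 2*2274 + 27 = 4575

4575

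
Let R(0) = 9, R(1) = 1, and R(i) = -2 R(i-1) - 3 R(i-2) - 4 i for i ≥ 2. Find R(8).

-535

R(2) = -2(1) - 3(9) - 8 = -37
R(3) = -2(-37) - 3(1) - 12 = 59
R(4) = -2(59) - 3(-37) - 16 = -23
R(5) = -2(-23) - 3(59) - 20 = -151
R(6) = -2(-151) - 3(-23) - 24 = 347
R(7) = -2(347) - 3(-151) - 28 = -269
R(8) = -2(-269) - 3(347) - 32 = -535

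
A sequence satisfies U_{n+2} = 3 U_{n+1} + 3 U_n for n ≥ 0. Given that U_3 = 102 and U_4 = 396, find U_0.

6

Rearranging, U_{n-2} = (U_n - 3 U_{n-1}) / 3.
U_2 = (396 - 3·102) / 3 = 90/3 = 30
U_1 = (102 - 3·30) / 3 = 12/3 = 4
U_0 = (30 - 3·4) / 3 = 18/3 = 6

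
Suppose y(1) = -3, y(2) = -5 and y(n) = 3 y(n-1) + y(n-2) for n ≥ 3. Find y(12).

y(3) = 3·(-5) + (-3) = -18
y(4) = 3·(-18) + (-5) = -59
y(5) = 3·(-59) + (-18) = -195
y(6) = 3·(-195) + (-59) = -644
y(7) = 3·(-644) + (-195) = -2127
y(8) = 3·(-2127) + (-644) = -7025
y(9) = 3·(-7025) + (-2127) = -23202
y(10) = 3·(-23202) + (-7025) = -76631
y(11) = 3·(-76631) + (-23202) = -253095
y(12) = 3·(-253095) + (-76631) = -835916

-835916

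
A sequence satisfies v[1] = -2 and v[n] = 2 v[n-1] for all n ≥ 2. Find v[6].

-64

v[2] = 2(-2) = -4
v[3] = 2(-4) = -8
v[4] = 2(-8) = -16
v[5] = 2(-16) = -32
v[6] = 2(-32) = -64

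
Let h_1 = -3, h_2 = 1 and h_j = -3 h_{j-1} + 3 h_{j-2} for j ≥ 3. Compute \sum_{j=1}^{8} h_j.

6550

h_3 = -3*1 + 3*(-3) = -12
h_4 = -3*(-12) + 3*1 = 39
h_5 = -3*39 + 3*(-12) = -153
h_6 = -3*(-153) + 3*39 = 576
h_7 = -3*576 + 3*(-153) = -2187
h_8 = -3*(-2187) + 3*576 = 8289
Sum = (-3) + 1 + (-12) + 39 + (-153) + 576 + (-2187) + 8289 = 6550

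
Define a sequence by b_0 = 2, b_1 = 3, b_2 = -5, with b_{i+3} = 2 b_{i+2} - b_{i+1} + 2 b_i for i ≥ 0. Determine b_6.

-41

b_3 = 2*(-5) - 3 + 2*2 = -9
b_4 = 2*(-9) - (-5) + 2*3 = -7
b_5 = 2*(-7) - (-9) + 2*(-5) = -15
b_6 = 2*(-15) - (-7) + 2*(-9) = -41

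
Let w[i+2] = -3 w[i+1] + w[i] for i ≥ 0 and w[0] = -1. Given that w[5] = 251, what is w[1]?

Let w[1] = y.
w[2] = -1 - 3y
w[3] = 3 + 10y
w[4] = -10 - 33y
w[5] = 33 + 109y
So 33 + 109y = 251, giving y = 2.

2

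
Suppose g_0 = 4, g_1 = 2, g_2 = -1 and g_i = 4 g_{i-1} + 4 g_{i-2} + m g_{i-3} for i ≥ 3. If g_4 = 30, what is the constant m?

1

g_3 = 4 + 4m
g_4 = 12 + 18m
So 12 + 18m = 30, giving m = 1.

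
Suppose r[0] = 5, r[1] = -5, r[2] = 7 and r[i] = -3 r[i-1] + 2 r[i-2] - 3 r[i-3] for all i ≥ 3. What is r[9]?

-121733

r[3] = -3(7) + 2(-5) - 3(5) = -46
r[4] = -3(-46) + 2(7) - 3(-5) = 167
r[5] = -3(167) + 2(-46) - 3(7) = -614
r[6] = -3(-614) + 2(167) - 3(-46) = 2314
r[7] = -3(2314) + 2(-614) - 3(167) = -8671
r[8] = -3(-8671) + 2(2314) - 3(-614) = 32483
r[9] = -3(32483) + 2(-8671) - 3(2314) = -121733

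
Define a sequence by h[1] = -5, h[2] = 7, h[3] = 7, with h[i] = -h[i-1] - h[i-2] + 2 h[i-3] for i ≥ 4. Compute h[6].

7

h[4] = -7 - 7 + 2*(-5) = -24
h[5] = -(-24) - 7 + 2*7 = 31
h[6] = -31 - (-24) + 2*7 = 7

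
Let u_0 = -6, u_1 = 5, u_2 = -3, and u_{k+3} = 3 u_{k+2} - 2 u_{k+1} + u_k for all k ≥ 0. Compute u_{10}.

u_3 = 3·(-3) - 2·5 + (-6) = -25
u_4 = 3·(-25) - 2·(-3) + 5 = -64
u_5 = 3·(-64) - 2·(-25) + (-3) = -145
u_6 = 3·(-145) - 2·(-64) + (-25) = -332
u_7 = 3·(-332) - 2·(-145) + (-64) = -770
u_8 = 3·(-770) - 2·(-332) + (-145) = -1791
u_9 = 3·(-1791) - 2·(-770) + (-332) = -4165
u_{10} = 3·(-4165) - 2·(-1791) + (-770) = -9683

-9683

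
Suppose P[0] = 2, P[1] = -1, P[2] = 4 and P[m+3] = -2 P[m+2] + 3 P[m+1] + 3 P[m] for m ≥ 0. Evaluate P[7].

P[3] = -2·4 + 3·(-1) + 3·2 = -5
P[4] = -2·(-5) + 3·4 + 3·(-1) = 19
P[5] = -2·19 + 3·(-5) + 3·4 = -41
P[6] = -2·(-41) + 3·19 + 3·(-5) = 124
P[7] = -2·124 + 3·(-41) + 3·19 = -314

-314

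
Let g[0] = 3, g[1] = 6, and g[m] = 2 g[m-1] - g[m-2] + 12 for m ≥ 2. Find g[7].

g[2] = 2·6 - 3 + 12 = 21
g[3] = 2·21 - 6 + 12 = 48
g[4] = 2·48 - 21 + 12 = 87
g[5] = 2·87 - 48 + 12 = 138
g[6] = 2·138 - 87 + 12 = 201
g[7] = 2·201 - 138 + 12 = 276

276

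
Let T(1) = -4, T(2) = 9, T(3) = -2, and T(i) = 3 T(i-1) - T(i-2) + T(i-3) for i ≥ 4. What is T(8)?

-933

T(4) = 3*(-2) - 9 + (-4) = -19
T(5) = 3*(-19) - (-2) + 9 = -46
T(6) = 3*(-46) - (-19) + (-2) = -121
T(7) = 3*(-121) - (-46) + (-19) = -336
T(8) = 3*(-336) - (-121) + (-46) = -933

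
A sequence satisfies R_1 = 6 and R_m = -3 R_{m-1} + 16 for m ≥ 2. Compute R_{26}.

The fixed point is 16/(1 + 3) = 4, so R_m - 4 = -3(R_{m-1} - 4).
Hence R_m = 2·(-3)^{m-1} + 4.
R_{26} = 2·(-3)^{25} + 4 = 2·-847288609443 + 4 = -1694577218882.

-1694577218882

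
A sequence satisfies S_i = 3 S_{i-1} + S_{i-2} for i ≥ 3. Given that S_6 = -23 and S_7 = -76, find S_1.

Rearranging, S_{i-2} = S_i - 3 S_{i-1}.
S_5 = -76 - 3·(-23) = -7
S_4 = -23 - 3·(-7) = -2
S_3 = -7 - 3·(-2) = -1
S_2 = -2 - 3·(-1) = 1
S_1 = -1 - 3·1 = -4

-4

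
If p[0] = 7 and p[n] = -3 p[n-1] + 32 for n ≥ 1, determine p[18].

-387420481

The fixed point is 32/(1 + 3) = 8, so p[n] - 8 = -3(p[n-1] - 8).
Hence p[n] = -1·(-3)^n + 8.
p[18] = -1·(-3)^{18} + 8 = -1·387420489 + 8 = -387420481.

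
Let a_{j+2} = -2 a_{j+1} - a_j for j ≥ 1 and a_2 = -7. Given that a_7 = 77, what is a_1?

-7

Let a_1 = y.
a_3 = 14 - y
a_4 = -21 + 2y
a_5 = 28 - 3y
a_6 = -35 + 4y
a_7 = 42 - 5y
So 42 - 5y = 77, giving y = -7.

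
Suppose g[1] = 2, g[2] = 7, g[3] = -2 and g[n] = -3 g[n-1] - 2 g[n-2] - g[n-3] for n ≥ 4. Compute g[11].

g[4] = -3·(-2) - 2·7 - 2 = -10
g[5] = -3·(-10) - 2·(-2) - 7 = 27
g[6] = -3·27 - 2·(-10) - (-2) = -59
g[7] = -3·(-59) - 2·27 - (-10) = 133
g[8] = -3·133 - 2·(-59) - 27 = -308
g[9] = -3·(-308) - 2·133 - (-59) = 717
g[10] = -3·717 - 2·(-308) - 133 = -1668
g[11] = -3·(-1668) - 2·717 - (-308) = 3878

3878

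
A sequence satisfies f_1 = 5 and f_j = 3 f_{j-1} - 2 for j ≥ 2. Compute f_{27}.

10167463313317

The fixed point is -2/(1 - 3) = 1, so f_j - 1 = 3(f_{j-1} - 1).
Hence f_j = 4·3^{j-1} + 1.
f_{27} = 4·3^{26} + 1 = 4·2541865828329 + 1 = 10167463313317.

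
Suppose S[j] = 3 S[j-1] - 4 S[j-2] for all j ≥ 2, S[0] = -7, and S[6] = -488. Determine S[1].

Let S[1] = x.
S[2] = 28 + 3x
S[3] = 84 + 5x
S[4] = 140 + 3x
S[5] = 84 - 11x
S[6] = -308 - 45x
So -308 - 45x = -488, giving x = 4.

4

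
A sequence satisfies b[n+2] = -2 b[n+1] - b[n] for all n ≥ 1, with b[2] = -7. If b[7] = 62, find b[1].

-4

Let b[1] = v.
b[3] = 14 - v
b[4] = -21 + 2v
b[5] = 28 - 3v
b[6] = -35 + 4v
b[7] = 42 - 5v
So 42 - 5v = 62, giving v = -4.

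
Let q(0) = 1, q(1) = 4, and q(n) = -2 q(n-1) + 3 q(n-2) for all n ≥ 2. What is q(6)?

-545

q(2) = -2*4 + 3*1 = -5
q(3) = -2*(-5) + 3*4 = 22
q(4) = -2*22 + 3*(-5) = -59
q(5) = -2*(-59) + 3*22 = 184
q(6) = -2*184 + 3*(-59) = -545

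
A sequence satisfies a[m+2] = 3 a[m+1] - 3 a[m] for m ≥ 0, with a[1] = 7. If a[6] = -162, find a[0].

Let a[0] = y.
a[2] = 21 - 3y
a[3] = 42 - 9y
a[4] = 63 - 18y
a[5] = 63 - 27y
a[6] = -27y
So -27y = -162, giving y = 6.

6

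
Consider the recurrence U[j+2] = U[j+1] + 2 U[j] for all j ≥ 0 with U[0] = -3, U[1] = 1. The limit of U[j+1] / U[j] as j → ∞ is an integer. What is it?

The characteristic equation is r^2 - r - 2 = 0, which factors as (r - 2)(r + 1) = 0.
So the roots are 2 and -1. Since |2| > |-1| and the coefficient of 2^j is non-zero, the ratio tends to 2.

2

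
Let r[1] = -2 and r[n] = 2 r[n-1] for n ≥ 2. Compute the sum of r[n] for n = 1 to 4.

r[2] = 2·(-2) = -4
r[3] = 2·(-4) = -8
r[4] = 2·(-8) = -16
Sum = (-2) + (-4) + (-8) + (-16) = -30

-30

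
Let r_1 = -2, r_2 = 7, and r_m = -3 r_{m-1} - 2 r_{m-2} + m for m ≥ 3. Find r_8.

r_3 = -3(7) - 2(-2) + 3 = -14
r_4 = -3(-14) - 2(7) + 4 = 32
r_5 = -3(32) - 2(-14) + 5 = -63
r_6 = -3(-63) - 2(32) + 6 = 131
r_7 = -3(131) - 2(-63) + 7 = -260
r_8 = -3(-260) - 2(131) + 8 = 526

526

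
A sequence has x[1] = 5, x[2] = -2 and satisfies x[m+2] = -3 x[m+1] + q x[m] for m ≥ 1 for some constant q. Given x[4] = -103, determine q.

x[3] = 6 + 5q
x[4] = -18 - 17q
So -18 - 17q = -103, giving q = 5.

5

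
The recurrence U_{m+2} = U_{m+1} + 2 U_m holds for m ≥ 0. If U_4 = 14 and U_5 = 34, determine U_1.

4

Rearranging, U_{m-2} = (U_m - U_{m-1}) / 2.
U_3 = (34 - 14) / 2 = 20/2 = 10
U_2 = (14 - 10) / 2 = 4/2 = 2
U_1 = (10 - 2) / 2 = 8/2 = 4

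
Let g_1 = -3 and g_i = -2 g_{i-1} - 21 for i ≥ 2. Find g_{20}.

The fixed point is -21/(1 + 2) = -7, so g_i + 7 = -2(g_{i-1} + 7).
Hence g_i = 4·(-2)^{i-1} - 7.
g_{20} = 4·(-2)^{19} - 7 = 4·-524288 - 7 = -2097159.

-2097159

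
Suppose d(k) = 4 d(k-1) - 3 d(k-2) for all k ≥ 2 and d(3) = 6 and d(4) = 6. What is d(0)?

Rearranging, d(k-2) = (d(k) - 4 d(k-1)) / -3.
d(2) = (6 - 4·6) / -3 = -18/-3 = 6
d(1) = (6 - 4·6) / -3 = -18/-3 = 6
d(0) = (6 - 4·6) / -3 = -18/-3 = 6

6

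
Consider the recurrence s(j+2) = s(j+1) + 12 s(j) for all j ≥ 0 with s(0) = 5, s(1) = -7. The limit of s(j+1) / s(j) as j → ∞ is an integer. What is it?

The characteristic equation is r^2 - r - 12 = 0, which factors as (r - 4)(r + 3) = 0.
So the roots are 4 and -3. Since |4| > |-3| and the coefficient of 4^j is non-zero, the ratio tends to 4.

4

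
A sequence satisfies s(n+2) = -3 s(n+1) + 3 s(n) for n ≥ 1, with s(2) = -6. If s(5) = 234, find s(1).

-1

Let s(1) = y.
s(3) = 18 + 3y
s(4) = -72 - 9y
s(5) = 270 + 36y
So 270 + 36y = 234, giving y = -1.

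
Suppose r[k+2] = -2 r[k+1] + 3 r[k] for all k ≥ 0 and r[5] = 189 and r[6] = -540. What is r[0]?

6

Rearranging, r[k-2] = (r[k] + 2 r[k-1]) / 3.
r[4] = (-540 + 2(189)) / 3 = -162/3 = -54
r[3] = (189 + 2(-54)) / 3 = 81/3 = 27
r[2] = (-54 + 2(27)) / 3 = 0/3 = 0
r[1] = (27 + 2(0)) / 3 = 27/3 = 9
r[0] = (0 + 2(9)) / 3 = 18/3 = 6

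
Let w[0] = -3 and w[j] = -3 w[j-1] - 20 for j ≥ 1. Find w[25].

The fixed point is -20/(1 + 3) = -5, so w[j] + 5 = -3(w[j-1] + 5).
Hence w[j] = 2·(-3)^j - 5.
w[25] = 2·(-3)^{25} - 5 = 2·-847288609443 - 5 = -1694577218891.

-1694577218891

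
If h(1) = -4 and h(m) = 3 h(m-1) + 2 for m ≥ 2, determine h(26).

The fixed point is 2/(1 - 3) = -1, so h(m) + 1 = 3(h(m-1) + 1).
Hence h(m) = -3·3^{m-1} - 1.
h(26) = -3·3^{25} - 1 = -3·847288609443 - 1 = -2541865828330.

-2541865828330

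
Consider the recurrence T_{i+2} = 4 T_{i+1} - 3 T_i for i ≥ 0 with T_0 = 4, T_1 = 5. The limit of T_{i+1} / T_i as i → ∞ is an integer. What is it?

The characteristic equation is r^2 - 4r + 3 = 0, which factors as (r - 3)(r - 1) = 0.
So the roots are 3 and 1. Since |3| > |1| and the coefficient of 3^i is non-zero, the ratio tends to 3.

3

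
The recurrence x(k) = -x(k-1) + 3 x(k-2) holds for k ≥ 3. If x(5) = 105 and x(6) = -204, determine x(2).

Rearranging, x(k-2) = (x(k) + x(k-1)) / 3.
x(4) = (-204 + 105) / 3 = -99/3 = -33
x(3) = (105 + (-33)) / 3 = 72/3 = 24
x(2) = (-33 + 24) / 3 = -9/3 = -3

-3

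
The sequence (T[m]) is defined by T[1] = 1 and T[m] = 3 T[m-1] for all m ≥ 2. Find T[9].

6561

T[2] = 3(1) = 3
T[3] = 3(3) = 9
T[4] = 3(9) = 27
T[5] = 3(27) = 81
T[6] = 3(81) = 243
T[7] = 3(243) = 729
T[8] = 3(729) = 2187
T[9] = 3(2187) = 6561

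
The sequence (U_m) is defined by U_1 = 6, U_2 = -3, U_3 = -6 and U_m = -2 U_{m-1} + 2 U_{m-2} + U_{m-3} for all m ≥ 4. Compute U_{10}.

U_4 = -2·(-6) + 2·(-3) + 6 = 12
U_5 = -2·12 + 2·(-6) + (-3) = -39
U_6 = -2·(-39) + 2·12 + (-6) = 96
U_7 = -2·96 + 2·(-39) + 12 = -258
U_8 = -2·(-258) + 2·96 + (-39) = 669
U_9 = -2·669 + 2·(-258) + 96 = -1758
U_{10} = -2·(-1758) + 2·669 + (-258) = 4596

4596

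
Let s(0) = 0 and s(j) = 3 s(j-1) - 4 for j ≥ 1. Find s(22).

The fixed point is -4/(1 - 3) = 2, so s(j) - 2 = 3(s(j-1) - 2).
Hence s(j) = -2·3^j + 2.
s(22) = -2·3^{22} + 2 = -2·31381059609 + 2 = -62762119216.

-62762119216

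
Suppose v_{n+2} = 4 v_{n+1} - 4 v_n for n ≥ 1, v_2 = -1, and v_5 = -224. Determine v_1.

Let v_1 = y.
v_3 = -4 - 4y
v_4 = -12 - 16y
v_5 = -32 - 48y
So -32 - 48y = -224, giving y = 4.

4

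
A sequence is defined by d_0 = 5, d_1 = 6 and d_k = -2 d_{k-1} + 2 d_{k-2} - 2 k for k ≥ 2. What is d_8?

-2940

d_2 = -2(6) + 2(5) - 4 = -6
d_3 = -2(-6) + 2(6) - 6 = 18
d_4 = -2(18) + 2(-6) - 8 = -56
d_5 = -2(-56) + 2(18) - 10 = 138
d_6 = -2(138) + 2(-56) - 12 = -400
d_7 = -2(-400) + 2(138) - 14 = 1062
d_8 = -2(1062) + 2(-400) - 16 = -2940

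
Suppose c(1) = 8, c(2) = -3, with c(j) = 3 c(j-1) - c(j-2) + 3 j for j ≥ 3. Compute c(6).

c(3) = 3*(-3) - 8 + 9 = -8
c(4) = 3*(-8) - (-3) + 12 = -9
c(5) = 3*(-9) - (-8) + 15 = -4
c(6) = 3*(-4) - (-9) + 18 = 15

15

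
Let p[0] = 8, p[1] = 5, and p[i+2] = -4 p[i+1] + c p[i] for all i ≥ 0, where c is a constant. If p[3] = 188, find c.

-4

p[2] = -20 + 8c
p[3] = 80 - 27c
So 80 - 27c = 188, giving c = -4.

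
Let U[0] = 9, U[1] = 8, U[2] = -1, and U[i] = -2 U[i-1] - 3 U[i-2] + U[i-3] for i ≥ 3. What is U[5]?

U[3] = -2(-1) - 3(8) + 9 = -13
U[4] = -2(-13) - 3(-1) + 8 = 37
U[5] = -2(37) - 3(-13) + (-1) = -36

-36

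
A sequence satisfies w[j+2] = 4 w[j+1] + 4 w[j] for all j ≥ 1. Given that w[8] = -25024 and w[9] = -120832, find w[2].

1

Rearranging, w[j-2] = (w[j] - 4 w[j-1]) / 4.
w[7] = (-120832 - 4(-25024)) / 4 = -20736/4 = -5184
w[6] = (-25024 - 4(-5184)) / 4 = -4288/4 = -1072
w[5] = (-5184 - 4(-1072)) / 4 = -896/4 = -224
w[4] = (-1072 - 4(-224)) / 4 = -176/4 = -44
w[3] = (-224 - 4(-44)) / 4 = -48/4 = -12
w[2] = (-44 - 4(-12)) / 4 = 4/4 = 1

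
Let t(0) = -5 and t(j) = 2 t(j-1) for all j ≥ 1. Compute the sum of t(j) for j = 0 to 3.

t(1) = 2·(-5) = -10
t(2) = 2·(-10) = -20
t(3) = 2·(-20) = -40
Sum = (-5) + (-10) + (-20) + (-40) = -75

-75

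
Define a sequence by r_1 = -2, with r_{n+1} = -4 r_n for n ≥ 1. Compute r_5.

r_2 = -4*(-2) = 8
r_3 = -4*8 = -32
r_4 = -4*(-32) = 128
r_5 = -4*128 = -512

-512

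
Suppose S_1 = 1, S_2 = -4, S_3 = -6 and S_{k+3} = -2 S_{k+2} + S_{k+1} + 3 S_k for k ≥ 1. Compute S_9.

S_4 = -2·(-6) + (-4) + 3·1 = 11
S_5 = -2·11 + (-6) + 3·(-4) = -40
S_6 = -2·(-40) + 11 + 3·(-6) = 73
S_7 = -2·73 + (-40) + 3·11 = -153
S_8 = -2·(-153) + 73 + 3·(-40) = 259
S_9 = -2·259 + (-153) + 3·73 = -452

-452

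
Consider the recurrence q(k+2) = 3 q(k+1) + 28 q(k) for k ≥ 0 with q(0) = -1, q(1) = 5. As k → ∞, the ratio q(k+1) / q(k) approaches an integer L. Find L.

The characteristic equation is r^2 - 3r - 28 = 0, which factors as (r - 7)(r + 4) = 0.
So the roots are 7 and -4. Since |7| > |-4| and the coefficient of 7^k is non-zero, the ratio tends to 7.

7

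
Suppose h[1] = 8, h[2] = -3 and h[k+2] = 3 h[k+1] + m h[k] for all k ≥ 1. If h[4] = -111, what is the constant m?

-4

h[3] = -9 + 8m
h[4] = -27 + 21m
So -27 + 21m = -111, giving m = -4.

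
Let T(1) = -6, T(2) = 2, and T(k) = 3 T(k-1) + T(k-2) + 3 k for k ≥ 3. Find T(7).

T(3) = 3(2) + (-6) + 9 = 9
T(4) = 3(9) + 2 + 12 = 41
T(5) = 3(41) + 9 + 15 = 147
T(6) = 3(147) + 41 + 18 = 500
T(7) = 3(500) + 147 + 21 = 1668

1668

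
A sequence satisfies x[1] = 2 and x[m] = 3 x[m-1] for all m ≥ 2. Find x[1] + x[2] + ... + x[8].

6560

x[2] = 3*2 = 6
x[3] = 3*6 = 18
x[4] = 3*18 = 54
x[5] = 3*54 = 162
x[6] = 3*162 = 486
x[7] = 3*486 = 1458
x[8] = 3*1458 = 4374
Sum = 2 + 6 + 18 + 54 + 162 + 486 + 1458 + 4374 = 6560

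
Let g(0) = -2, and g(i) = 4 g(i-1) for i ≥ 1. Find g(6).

-8192

g(1) = 4·(-2) = -8
g(2) = 4·(-8) = -32
g(3) = 4·(-32) = -128
g(4) = 4·(-128) = -512
g(5) = 4·(-512) = -2048
g(6) = 4·(-2048) = -8192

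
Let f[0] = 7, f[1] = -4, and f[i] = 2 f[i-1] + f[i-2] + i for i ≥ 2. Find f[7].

f[2] = 2·(-4) + 7 + 2 = 1
f[3] = 2·1 + (-4) + 3 = 1
f[4] = 2·1 + 1 + 4 = 7
f[5] = 2·7 + 1 + 5 = 20
f[6] = 2·20 + 7 + 6 = 53
f[7] = 2·53 + 20 + 7 = 133

133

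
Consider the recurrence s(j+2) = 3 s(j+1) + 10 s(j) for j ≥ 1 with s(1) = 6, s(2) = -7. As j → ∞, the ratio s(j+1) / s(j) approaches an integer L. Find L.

The characteristic equation is r^2 - 3r - 10 = 0, which factors as (r - 5)(r + 2) = 0.
So the roots are 5 and -2. Since |5| > |-2| and the coefficient of 5^j is non-zero, the ratio tends to 5.

5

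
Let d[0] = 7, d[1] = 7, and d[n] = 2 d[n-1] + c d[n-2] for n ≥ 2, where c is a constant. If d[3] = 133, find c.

d[2] = 14 + 7c
d[3] = 28 + 21c
So 28 + 21c = 133, giving c = 5.

5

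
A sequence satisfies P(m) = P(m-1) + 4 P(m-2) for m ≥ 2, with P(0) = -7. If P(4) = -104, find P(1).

4

Let P(1) = z.
P(2) = -28 + z
P(3) = -28 + 5z
P(4) = -140 + 9z
So -140 + 9z = -104, giving z = 4.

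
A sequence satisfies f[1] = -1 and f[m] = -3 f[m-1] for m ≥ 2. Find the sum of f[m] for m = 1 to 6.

182

f[2] = -3(-1) = 3
f[3] = -3(3) = -9
f[4] = -3(-9) = 27
f[5] = -3(27) = -81
f[6] = -3(-81) = 243
Sum = (-1) + 3 + (-9) + 27 + (-81) + 243 = 182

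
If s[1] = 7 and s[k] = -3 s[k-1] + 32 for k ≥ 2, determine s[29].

The fixed point is 32/(1 + 3) = 8, so s[k] - 8 = -3(s[k-1] - 8).
Hence s[k] = -1·(-3)^{k-1} + 8.
s[29] = -1·(-3)^{28} + 8 = -1·22876792454961 + 8 = -22876792454953.

-22876792454953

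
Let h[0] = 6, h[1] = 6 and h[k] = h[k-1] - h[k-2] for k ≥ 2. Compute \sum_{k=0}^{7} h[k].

h[2] = 6 - 6 = 0
h[3] = 0 - 6 = -6
h[4] = (-6) - 0 = -6
h[5] = (-6) - (-6) = 0
h[6] = 0 - (-6) = 6
h[7] = 6 - 0 = 6
Sum = 6 + 6 + 0 + (-6) + (-6) + 0 + 6 + 6 = 12

12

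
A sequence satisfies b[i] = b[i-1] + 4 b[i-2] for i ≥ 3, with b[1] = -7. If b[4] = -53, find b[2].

Let b[2] = z.
b[3] = -28 + z
b[4] = -28 + 5z
So -28 + 5z = -53, giving z = -5.

-5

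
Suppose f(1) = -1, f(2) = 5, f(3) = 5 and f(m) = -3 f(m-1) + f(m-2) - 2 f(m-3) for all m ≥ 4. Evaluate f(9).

3089

f(4) = -3*5 + 5 - 2*(-1) = -8
f(5) = -3*(-8) + 5 - 2*5 = 19
f(6) = -3*19 + (-8) - 2*5 = -75
f(7) = -3*(-75) + 19 - 2*(-8) = 260
f(8) = -3*260 + (-75) - 2*19 = -893
f(9) = -3*(-893) + 260 - 2*(-75) = 3089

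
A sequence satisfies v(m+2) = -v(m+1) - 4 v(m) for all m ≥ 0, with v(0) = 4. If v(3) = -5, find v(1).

7

Let v(1) = y.
v(2) = -16 - y
v(3) = 16 - 3y
So 16 - 3y = -5, giving y = 7.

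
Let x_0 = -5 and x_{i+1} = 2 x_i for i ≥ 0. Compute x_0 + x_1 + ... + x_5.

x_1 = 2(-5) = -10
x_2 = 2(-10) = -20
x_3 = 2(-20) = -40
x_4 = 2(-40) = -80
x_5 = 2(-80) = -160
Sum = (-5) + (-10) + (-20) + (-40) + (-80) + (-160) = -315

-315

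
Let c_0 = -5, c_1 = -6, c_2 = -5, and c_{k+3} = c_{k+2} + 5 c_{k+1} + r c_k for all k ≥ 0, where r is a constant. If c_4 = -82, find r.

c_3 = -35 - 5r
c_4 = -60 - 11r
So -60 - 11r = -82, giving r = 2.

2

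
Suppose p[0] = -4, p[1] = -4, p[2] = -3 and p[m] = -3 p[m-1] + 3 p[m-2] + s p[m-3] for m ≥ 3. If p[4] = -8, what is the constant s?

-1

p[3] = -3 - 4s
p[4] = 8s
So 8s = -8, giving s = -1.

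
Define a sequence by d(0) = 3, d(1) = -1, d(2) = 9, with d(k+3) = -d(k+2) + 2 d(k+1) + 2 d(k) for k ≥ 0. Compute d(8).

d(3) = -9 + 2·(-1) + 2·3 = -5
d(4) = -(-5) + 2·9 + 2·(-1) = 21
d(5) = -21 + 2·(-5) + 2·9 = -13
d(6) = -(-13) + 2·21 + 2·(-5) = 45
d(7) = -45 + 2·(-13) + 2·21 = -29
d(8) = -(-29) + 2·45 + 2·(-13) = 93

93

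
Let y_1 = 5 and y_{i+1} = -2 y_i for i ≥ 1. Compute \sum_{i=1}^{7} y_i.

215

y_2 = -2(5) = -10
y_3 = -2(-10) = 20
y_4 = -2(20) = -40
y_5 = -2(-40) = 80
y_6 = -2(80) = -160
y_7 = -2(-160) = 320
Sum = 5 + (-10) + 20 + (-40) + 80 + (-160) + 320 = 215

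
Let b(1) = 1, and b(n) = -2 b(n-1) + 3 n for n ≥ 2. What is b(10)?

352

b(2) = -2(1) + 6 = 4
b(3) = -2(4) + 9 = 1
b(4) = -2(1) + 12 = 10
b(5) = -2(10) + 15 = -5
b(6) = -2(-5) + 18 = 28
b(7) = -2(28) + 21 = -35
b(8) = -2(-35) + 24 = 94
b(9) = -2(94) + 27 = -161
b(10) = -2(-161) + 30 = 352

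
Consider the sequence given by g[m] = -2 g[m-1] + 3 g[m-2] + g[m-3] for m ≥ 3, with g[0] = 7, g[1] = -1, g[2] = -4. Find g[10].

-22324

g[3] = -2*(-4) + 3*(-1) + 7 = 12
g[4] = -2*12 + 3*(-4) + (-1) = -37
g[5] = -2*(-37) + 3*12 + (-4) = 106
g[6] = -2*106 + 3*(-37) + 12 = -311
g[7] = -2*(-311) + 3*106 + (-37) = 903
g[8] = -2*903 + 3*(-311) + 106 = -2633
g[9] = -2*(-2633) + 3*903 + (-311) = 7664
g[10] = -2*7664 + 3*(-2633) + 903 = -22324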